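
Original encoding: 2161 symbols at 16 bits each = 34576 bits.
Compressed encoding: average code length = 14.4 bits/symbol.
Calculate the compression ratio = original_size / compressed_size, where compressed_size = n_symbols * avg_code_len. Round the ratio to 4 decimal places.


original_size = n_symbols * orig_bits = 2161 * 16 = 34576 bits
compressed_size = n_symbols * avg_code_len = 2161 * 14.4 = 31118.4 bits
ratio = original_size / compressed_size = 34576 / 31118.4 = 1.1111

Compression ratio = 1.1111


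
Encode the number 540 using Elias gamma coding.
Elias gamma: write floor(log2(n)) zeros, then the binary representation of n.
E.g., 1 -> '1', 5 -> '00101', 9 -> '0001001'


num_bits = floor(log2(540)) + 1 = 10
leading_zeros = num_bits - 1 = 9
binary(540) = 1000011100

Elias gamma(540) = '000000000' + '1000011100' = 0000000001000011100 (19 bits)


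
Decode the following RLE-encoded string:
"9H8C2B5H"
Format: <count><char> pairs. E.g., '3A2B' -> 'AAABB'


Expanding each <count><char> pair:
  9H -> 'HHHHHHHHH'
  8C -> 'CCCCCCCC'
  2B -> 'BB'
  5H -> 'HHHHH'

Decoded = HHHHHHHHHCCCCCCCCBBHHHHH


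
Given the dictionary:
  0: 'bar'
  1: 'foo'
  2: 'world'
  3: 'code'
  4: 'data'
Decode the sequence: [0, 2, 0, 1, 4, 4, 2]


Look up each index in the dictionary:
  0 -> 'bar'
  2 -> 'world'
  0 -> 'bar'
  1 -> 'foo'
  4 -> 'data'
  4 -> 'data'
  2 -> 'world'

Decoded: "bar world bar foo data data world"


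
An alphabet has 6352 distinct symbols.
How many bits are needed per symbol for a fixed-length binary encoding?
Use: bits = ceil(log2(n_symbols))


log2(6352) = 12.633
Bracket: 2^12 = 4096 < 6352 <= 2^13 = 8192
So ceil(log2(6352)) = 13

bits = ceil(log2(6352)) = ceil(12.633) = 13 bits


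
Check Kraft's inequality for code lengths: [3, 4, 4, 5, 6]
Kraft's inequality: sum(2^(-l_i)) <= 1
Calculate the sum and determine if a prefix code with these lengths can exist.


Sum = 2^(-3) + 2^(-4) + 2^(-4) + 2^(-5) + 2^(-6)
    = 0.125 + 0.0625 + 0.0625 + 0.03125 + 0.015625
    = 19/64 = 0.296875
Since 0.296875 <= 1, Kraft's inequality IS satisfied.
A prefix code with these lengths CAN exist.

Kraft sum = 0.296875. Satisfied.


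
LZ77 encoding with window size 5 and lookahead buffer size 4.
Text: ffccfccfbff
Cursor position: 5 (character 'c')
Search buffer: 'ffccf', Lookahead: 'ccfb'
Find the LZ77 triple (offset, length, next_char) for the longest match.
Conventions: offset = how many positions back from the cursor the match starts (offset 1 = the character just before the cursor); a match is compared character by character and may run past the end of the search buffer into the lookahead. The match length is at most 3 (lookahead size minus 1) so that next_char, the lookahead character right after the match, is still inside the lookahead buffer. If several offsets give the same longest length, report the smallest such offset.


Try each offset into the search buffer:
  offset=1 (pos 4, char 'f'): match length 0
  offset=2 (pos 3, char 'c'): match length 1
  offset=3 (pos 2, char 'c'): match length 3
  offset=4 (pos 1, char 'f'): match length 0
  offset=5 (pos 0, char 'f'): match length 0
Longest match has length 3 at offset 3.
next_char = character at position 5 + 3 = 8 -> 'b'

Best match: offset=3, length=3 (matching 'ccf' starting at position 2)
LZ77 triple: (3, 3, 'b')


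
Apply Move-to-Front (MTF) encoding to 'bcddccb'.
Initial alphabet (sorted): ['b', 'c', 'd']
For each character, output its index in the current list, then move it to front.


MTF encoding:
'b': index 0 in ['b', 'c', 'd'] -> ['b', 'c', 'd']
'c': index 1 in ['b', 'c', 'd'] -> ['c', 'b', 'd']
'd': index 2 in ['c', 'b', 'd'] -> ['d', 'c', 'b']
'd': index 0 in ['d', 'c', 'b'] -> ['d', 'c', 'b']
'c': index 1 in ['d', 'c', 'b'] -> ['c', 'd', 'b']
'c': index 0 in ['c', 'd', 'b'] -> ['c', 'd', 'b']
'b': index 2 in ['c', 'd', 'b'] -> ['b', 'c', 'd']


Output: [0, 1, 2, 0, 1, 0, 2]


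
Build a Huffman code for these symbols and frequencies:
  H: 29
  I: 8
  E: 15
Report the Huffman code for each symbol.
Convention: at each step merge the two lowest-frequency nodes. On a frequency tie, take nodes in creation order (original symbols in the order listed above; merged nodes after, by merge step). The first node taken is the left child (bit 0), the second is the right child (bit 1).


Huffman tree construction:
Step 1: Merge I(8) + E(15) = 23
Step 2: Merge (I+E)(23) + H(29) = 52
Read each symbol's code off the tree from the root (left child = 0, right child = 1).

Codes:
  H: 1 (length 1)
  I: 00 (length 2)
  E: 01 (length 2)
Average code length: 75/52 = 1.4423 bits/symbol


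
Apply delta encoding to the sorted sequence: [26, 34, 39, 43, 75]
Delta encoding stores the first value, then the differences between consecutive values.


First value: 26
Deltas:
  34 - 26 = 8
  39 - 34 = 5
  43 - 39 = 4
  75 - 43 = 32


Delta encoded: [26, 8, 5, 4, 32]


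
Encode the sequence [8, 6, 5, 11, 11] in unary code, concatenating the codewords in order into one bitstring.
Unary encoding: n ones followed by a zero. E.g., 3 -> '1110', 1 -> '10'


Encode each number as n ones followed by a terminating 0:
  8 -> 111111110 (9 bits)
  6 -> 1111110 (7 bits)
  5 -> 111110 (6 bits)
  11 -> 111111111110 (12 bits)
  11 -> 111111111110 (12 bits)
Total length = 9 + 7 + 6 + 12 + 12 = 46 bits.

Unary([8, 6, 5, 11, 11]) = 1111111101111110111110111111111110111111111110 (46 bits)


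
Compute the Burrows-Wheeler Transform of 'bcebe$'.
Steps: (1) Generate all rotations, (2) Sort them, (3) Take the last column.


Rotations (sorted):
  0: $bcebe -> last char: e
  1: bcebe$ -> last char: $
  2: be$bce -> last char: e
  3: cebe$b -> last char: b
  4: e$bceb -> last char: b
  5: ebe$bc -> last char: c


BWT = e$ebbc


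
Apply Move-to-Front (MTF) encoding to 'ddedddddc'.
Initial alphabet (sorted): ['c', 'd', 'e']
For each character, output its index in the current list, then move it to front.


MTF encoding:
'd': index 1 in ['c', 'd', 'e'] -> ['d', 'c', 'e']
'd': index 0 in ['d', 'c', 'e'] -> ['d', 'c', 'e']
'e': index 2 in ['d', 'c', 'e'] -> ['e', 'd', 'c']
'd': index 1 in ['e', 'd', 'c'] -> ['d', 'e', 'c']
'd': index 0 in ['d', 'e', 'c'] -> ['d', 'e', 'c']
'd': index 0 in ['d', 'e', 'c'] -> ['d', 'e', 'c']
'd': index 0 in ['d', 'e', 'c'] -> ['d', 'e', 'c']
'd': index 0 in ['d', 'e', 'c'] -> ['d', 'e', 'c']
'c': index 2 in ['d', 'e', 'c'] -> ['c', 'd', 'e']


Output: [1, 0, 2, 1, 0, 0, 0, 0, 2]


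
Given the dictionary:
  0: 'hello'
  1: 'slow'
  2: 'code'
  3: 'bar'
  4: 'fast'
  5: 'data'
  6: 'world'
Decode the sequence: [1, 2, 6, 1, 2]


Look up each index in the dictionary:
  1 -> 'slow'
  2 -> 'code'
  6 -> 'world'
  1 -> 'slow'
  2 -> 'code'

Decoded: "slow code world slow code"


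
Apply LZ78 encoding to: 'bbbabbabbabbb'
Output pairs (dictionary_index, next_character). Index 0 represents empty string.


LZ78 encoding steps:
Dictionary: {0: ''}
Step 1: w='' (idx 0), next='b' -> output (0, 'b'), add 'b' as idx 1
Step 2: w='b' (idx 1), next='b' -> output (1, 'b'), add 'bb' as idx 2
Step 3: w='' (idx 0), next='a' -> output (0, 'a'), add 'a' as idx 3
Step 4: w='bb' (idx 2), next='a' -> output (2, 'a'), add 'bba' as idx 4
Step 5: w='bba' (idx 4), next='b' -> output (4, 'b'), add 'bbab' as idx 5
Step 6: w='bb' (idx 2), end of input -> output (2, '')


Encoded: [(0, 'b'), (1, 'b'), (0, 'a'), (2, 'a'), (4, 'b'), (2, '')]


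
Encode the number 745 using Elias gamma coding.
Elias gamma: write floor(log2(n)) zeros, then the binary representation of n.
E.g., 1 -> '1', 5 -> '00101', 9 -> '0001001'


num_bits = floor(log2(745)) + 1 = 10
leading_zeros = num_bits - 1 = 9
binary(745) = 1011101001

Elias gamma(745) = '000000000' + '1011101001' = 0000000001011101001 (19 bits)


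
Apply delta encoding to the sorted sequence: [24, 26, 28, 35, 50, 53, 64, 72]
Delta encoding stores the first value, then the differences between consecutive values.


First value: 24
Deltas:
  26 - 24 = 2
  28 - 26 = 2
  35 - 28 = 7
  50 - 35 = 15
  53 - 50 = 3
  64 - 53 = 11
  72 - 64 = 8


Delta encoded: [24, 2, 2, 7, 15, 3, 11, 8]


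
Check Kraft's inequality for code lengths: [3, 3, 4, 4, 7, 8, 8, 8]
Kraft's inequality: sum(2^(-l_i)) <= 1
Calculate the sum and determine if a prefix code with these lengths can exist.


Sum = 2^(-3) + 2^(-3) + 2^(-4) + 2^(-4) + 2^(-7) + 2^(-8) + 2^(-8) + 2^(-8)
    = 0.125 + 0.125 + 0.0625 + 0.0625 + 0.0078125 + 0.00390625 + 0.00390625 + 0.00390625
    = 101/256 = 0.39453125
Since 0.39453125 <= 1, Kraft's inequality IS satisfied.
A prefix code with these lengths CAN exist.

Kraft sum = 0.39453125. Satisfied.


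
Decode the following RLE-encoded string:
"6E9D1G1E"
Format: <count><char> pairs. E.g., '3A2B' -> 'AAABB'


Expanding each <count><char> pair:
  6E -> 'EEEEEE'
  9D -> 'DDDDDDDDD'
  1G -> 'G'
  1E -> 'E'

Decoded = EEEEEEDDDDDDDDDGE


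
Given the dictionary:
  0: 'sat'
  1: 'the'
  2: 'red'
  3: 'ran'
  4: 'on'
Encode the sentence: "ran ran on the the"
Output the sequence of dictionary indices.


Look up each word in the dictionary:
  'ran' -> 3
  'ran' -> 3
  'on' -> 4
  'the' -> 1
  'the' -> 1

Encoded: [3, 3, 4, 1, 1]


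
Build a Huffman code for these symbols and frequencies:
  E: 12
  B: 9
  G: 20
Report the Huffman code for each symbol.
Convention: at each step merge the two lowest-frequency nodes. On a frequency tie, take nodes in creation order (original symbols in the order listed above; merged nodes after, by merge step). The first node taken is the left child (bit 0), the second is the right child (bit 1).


Huffman tree construction:
Step 1: Merge B(9) + E(12) = 21
Step 2: Merge G(20) + (B+E)(21) = 41
Read each symbol's code off the tree from the root (left child = 0, right child = 1).

Codes:
  E: 11 (length 2)
  B: 10 (length 2)
  G: 0 (length 1)
Average code length: 62/41 = 1.5122 bits/symbol


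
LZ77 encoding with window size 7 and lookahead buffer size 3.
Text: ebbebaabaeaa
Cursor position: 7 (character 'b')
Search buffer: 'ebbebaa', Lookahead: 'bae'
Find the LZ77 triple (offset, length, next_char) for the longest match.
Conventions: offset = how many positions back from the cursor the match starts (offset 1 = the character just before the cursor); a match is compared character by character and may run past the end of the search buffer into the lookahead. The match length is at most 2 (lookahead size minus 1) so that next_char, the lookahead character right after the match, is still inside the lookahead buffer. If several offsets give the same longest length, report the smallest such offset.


Try each offset into the search buffer:
  offset=1 (pos 6, char 'a'): match length 0
  offset=2 (pos 5, char 'a'): match length 0
  offset=3 (pos 4, char 'b'): match length 2
  offset=4 (pos 3, char 'e'): match length 0
  offset=5 (pos 2, char 'b'): match length 1
  offset=6 (pos 1, char 'b'): match length 1
  offset=7 (pos 0, char 'e'): match length 0
Longest match has length 2 at offset 3.
next_char = character at position 7 + 2 = 9 -> 'e'

Best match: offset=3, length=2 (matching 'ba' starting at position 4)
LZ77 triple: (3, 2, 'e')


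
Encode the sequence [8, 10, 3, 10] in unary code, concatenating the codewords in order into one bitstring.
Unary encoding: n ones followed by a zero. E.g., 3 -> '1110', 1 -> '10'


Encode each number as n ones followed by a terminating 0:
  8 -> 111111110 (9 bits)
  10 -> 11111111110 (11 bits)
  3 -> 1110 (4 bits)
  10 -> 11111111110 (11 bits)
Total length = 9 + 11 + 4 + 11 = 35 bits.

Unary([8, 10, 3, 10]) = 11111111011111111110111011111111110 (35 bits)


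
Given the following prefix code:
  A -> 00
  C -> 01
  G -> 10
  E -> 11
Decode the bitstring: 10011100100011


Decoding step by step:
Bits 10 -> G
Bits 01 -> C
Bits 11 -> E
Bits 00 -> A
Bits 10 -> G
Bits 00 -> A
Bits 11 -> E


Decoded message: GCEAGAE


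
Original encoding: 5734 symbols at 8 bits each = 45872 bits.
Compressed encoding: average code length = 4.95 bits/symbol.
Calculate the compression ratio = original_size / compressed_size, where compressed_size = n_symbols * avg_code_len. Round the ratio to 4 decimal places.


original_size = n_symbols * orig_bits = 5734 * 8 = 45872 bits
compressed_size = n_symbols * avg_code_len = 5734 * 4.95 = 28383.3 bits
ratio = original_size / compressed_size = 45872 / 28383.3 = 1.6162

Compression ratio = 1.6162


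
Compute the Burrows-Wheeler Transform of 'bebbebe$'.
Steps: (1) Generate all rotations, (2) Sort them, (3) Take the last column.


Rotations (sorted):
  0: $bebbebe -> last char: e
  1: bbebe$be -> last char: e
  2: be$bebbe -> last char: e
  3: bebbebe$ -> last char: $
  4: bebe$beb -> last char: b
  5: e$bebbeb -> last char: b
  6: ebbebe$b -> last char: b
  7: ebe$bebb -> last char: b


BWT = eee$bbbb


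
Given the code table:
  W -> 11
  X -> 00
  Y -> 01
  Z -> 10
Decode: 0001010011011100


Decoding:
00 -> X
01 -> Y
01 -> Y
00 -> X
11 -> W
01 -> Y
11 -> W
00 -> X


Result: XYYXWYWX


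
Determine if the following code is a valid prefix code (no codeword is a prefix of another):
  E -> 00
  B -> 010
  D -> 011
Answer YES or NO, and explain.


Checking each pair (does one codeword prefix another?):
  E='00' vs B='010': no prefix
  E='00' vs D='011': no prefix
  B='010' vs E='00': no prefix
  B='010' vs D='011': no prefix
  D='011' vs E='00': no prefix
  D='011' vs B='010': no prefix
No violation found over all pairs.

YES -- this is a valid prefix code. No codeword is a prefix of any other codeword.


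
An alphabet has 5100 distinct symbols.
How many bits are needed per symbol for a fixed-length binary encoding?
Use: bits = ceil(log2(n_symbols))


log2(5100) = 12.3163
Bracket: 2^12 = 4096 < 5100 <= 2^13 = 8192
So ceil(log2(5100)) = 13

bits = ceil(log2(5100)) = ceil(12.3163) = 13 bits


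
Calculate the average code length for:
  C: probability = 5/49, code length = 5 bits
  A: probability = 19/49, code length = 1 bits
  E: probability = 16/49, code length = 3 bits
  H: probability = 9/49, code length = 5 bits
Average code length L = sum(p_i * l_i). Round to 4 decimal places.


Weighted contributions p_i * l_i:
  C: (5/49) * 5 = 25/49
  A: (19/49) * 1 = 19/49
  E: (16/49) * 3 = 48/49
  H: (9/49) * 5 = 45/49
Sum = (25 + 19 + 48 + 45)/49 = 137/49

L = 137/49 = 2.7959 bits/symbol


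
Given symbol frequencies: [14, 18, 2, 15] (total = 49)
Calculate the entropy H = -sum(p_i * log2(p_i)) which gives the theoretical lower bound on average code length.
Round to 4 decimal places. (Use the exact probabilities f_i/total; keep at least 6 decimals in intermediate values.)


Per-symbol terms -p_i * log2(p_i) with p_i = f_i/49:
  p = 14/49 = 0.285714: log2(p) = -1.807355, -p*log2(p) = 0.516387
  p = 18/49 = 0.367347: log2(p) = -1.444785, -p*log2(p) = 0.530737
  p = 2/49 = 0.040816: log2(p) = -4.614710, -p*log2(p) = 0.188356
  p = 15/49 = 0.306122: log2(p) = -1.707819, -p*log2(p) = 0.522802
H = 0.516387 + 0.530737 + 0.188356 + 0.522802 = 1.758282

H = 1.7583 bits/symbol


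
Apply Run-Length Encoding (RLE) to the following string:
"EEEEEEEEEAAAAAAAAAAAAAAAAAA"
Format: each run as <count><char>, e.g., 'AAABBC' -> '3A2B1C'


Scanning runs left to right:
  i=0: run of 'E' x 9 -> '9E'
  i=9: run of 'A' x 18 -> '18A'

RLE = 9E18A


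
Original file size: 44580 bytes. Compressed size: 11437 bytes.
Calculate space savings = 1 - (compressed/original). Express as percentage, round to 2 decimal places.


ratio = compressed/original = 11437/44580 = 0.25655
savings = 1 - ratio = 1 - 0.25655 = 0.74345
as a percentage: 0.74345 * 100 = 74.34%

Space savings = 1 - 11437/44580 = 74.34%


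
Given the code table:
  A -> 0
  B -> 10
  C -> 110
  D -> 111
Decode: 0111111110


Decoding:
0 -> A
111 -> D
111 -> D
110 -> C


Result: ADDC


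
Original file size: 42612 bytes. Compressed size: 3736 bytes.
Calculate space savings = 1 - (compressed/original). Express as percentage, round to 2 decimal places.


ratio = compressed/original = 3736/42612 = 0.087675
savings = 1 - ratio = 1 - 0.087675 = 0.912325
as a percentage: 0.912325 * 100 = 91.23%

Space savings = 1 - 3736/42612 = 91.23%


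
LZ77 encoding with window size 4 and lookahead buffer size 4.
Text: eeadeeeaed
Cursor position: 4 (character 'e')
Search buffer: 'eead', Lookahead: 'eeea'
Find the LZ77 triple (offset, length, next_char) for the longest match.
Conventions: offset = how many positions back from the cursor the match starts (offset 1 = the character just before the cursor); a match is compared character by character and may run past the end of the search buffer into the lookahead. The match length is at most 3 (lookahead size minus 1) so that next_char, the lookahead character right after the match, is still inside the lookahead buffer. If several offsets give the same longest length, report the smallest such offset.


Try each offset into the search buffer:
  offset=1 (pos 3, char 'd'): match length 0
  offset=2 (pos 2, char 'a'): match length 0
  offset=3 (pos 1, char 'e'): match length 1
  offset=4 (pos 0, char 'e'): match length 2
Longest match has length 2 at offset 4.
next_char = character at position 4 + 2 = 6 -> 'e'

Best match: offset=4, length=2 (matching 'ee' starting at position 0)
LZ77 triple: (4, 2, 'e')


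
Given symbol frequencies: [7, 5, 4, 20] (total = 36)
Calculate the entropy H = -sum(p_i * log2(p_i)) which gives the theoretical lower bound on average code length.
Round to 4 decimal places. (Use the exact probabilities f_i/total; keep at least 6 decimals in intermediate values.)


Per-symbol terms -p_i * log2(p_i) with p_i = f_i/36:
  p = 7/36 = 0.194444: log2(p) = -2.362570, -p*log2(p) = 0.459389
  p = 5/36 = 0.138889: log2(p) = -2.847997, -p*log2(p) = 0.395555
  p = 4/36 = 0.111111: log2(p) = -3.169925, -p*log2(p) = 0.352214
  p = 20/36 = 0.555556: log2(p) = -0.847997, -p*log2(p) = 0.471109
H = 0.459389 + 0.395555 + 0.352214 + 0.471109 = 1.678267

H = 1.6783 bits/symbol


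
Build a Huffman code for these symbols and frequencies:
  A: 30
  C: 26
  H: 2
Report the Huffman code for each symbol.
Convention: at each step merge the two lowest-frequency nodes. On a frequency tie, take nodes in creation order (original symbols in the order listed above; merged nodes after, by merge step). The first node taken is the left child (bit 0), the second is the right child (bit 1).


Huffman tree construction:
Step 1: Merge H(2) + C(26) = 28
Step 2: Merge (H+C)(28) + A(30) = 58
Read each symbol's code off the tree from the root (left child = 0, right child = 1).

Codes:
  A: 1 (length 1)
  C: 01 (length 2)
  H: 00 (length 2)
Average code length: 86/58 = 1.4828 bits/symbol


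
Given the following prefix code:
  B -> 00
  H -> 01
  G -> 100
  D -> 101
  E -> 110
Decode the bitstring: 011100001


Decoding step by step:
Bits 01 -> H
Bits 110 -> E
Bits 00 -> B
Bits 01 -> H


Decoded message: HEBH


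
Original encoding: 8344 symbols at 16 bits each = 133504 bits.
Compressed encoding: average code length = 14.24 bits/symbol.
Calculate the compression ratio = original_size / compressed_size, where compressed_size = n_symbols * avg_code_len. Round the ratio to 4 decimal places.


original_size = n_symbols * orig_bits = 8344 * 16 = 133504 bits
compressed_size = n_symbols * avg_code_len = 8344 * 14.24 = 118818.56 bits
ratio = original_size / compressed_size = 133504 / 118818.56 = 1.1236

Compression ratio = 1.1236


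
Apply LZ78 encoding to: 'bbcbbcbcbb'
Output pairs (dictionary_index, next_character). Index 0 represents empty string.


LZ78 encoding steps:
Dictionary: {0: ''}
Step 1: w='' (idx 0), next='b' -> output (0, 'b'), add 'b' as idx 1
Step 2: w='b' (idx 1), next='c' -> output (1, 'c'), add 'bc' as idx 2
Step 3: w='b' (idx 1), next='b' -> output (1, 'b'), add 'bb' as idx 3
Step 4: w='' (idx 0), next='c' -> output (0, 'c'), add 'c' as idx 4
Step 5: w='bc' (idx 2), next='b' -> output (2, 'b'), add 'bcb' as idx 5
Step 6: w='b' (idx 1), end of input -> output (1, '')


Encoded: [(0, 'b'), (1, 'c'), (1, 'b'), (0, 'c'), (2, 'b'), (1, '')]


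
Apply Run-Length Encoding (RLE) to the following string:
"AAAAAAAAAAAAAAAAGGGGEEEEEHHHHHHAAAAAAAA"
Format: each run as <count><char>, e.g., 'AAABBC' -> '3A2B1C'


Scanning runs left to right:
  i=0: run of 'A' x 16 -> '16A'
  i=16: run of 'G' x 4 -> '4G'
  i=20: run of 'E' x 5 -> '5E'
  i=25: run of 'H' x 6 -> '6H'
  i=31: run of 'A' x 8 -> '8A'

RLE = 16A4G5E6H8A


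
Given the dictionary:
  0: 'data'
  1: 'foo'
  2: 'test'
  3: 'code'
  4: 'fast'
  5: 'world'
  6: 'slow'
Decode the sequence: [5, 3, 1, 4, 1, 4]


Look up each index in the dictionary:
  5 -> 'world'
  3 -> 'code'
  1 -> 'foo'
  4 -> 'fast'
  1 -> 'foo'
  4 -> 'fast'

Decoded: "world code foo fast foo fast"


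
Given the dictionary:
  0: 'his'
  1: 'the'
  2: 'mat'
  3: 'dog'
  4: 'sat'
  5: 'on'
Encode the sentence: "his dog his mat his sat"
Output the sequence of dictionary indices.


Look up each word in the dictionary:
  'his' -> 0
  'dog' -> 3
  'his' -> 0
  'mat' -> 2
  'his' -> 0
  'sat' -> 4

Encoded: [0, 3, 0, 2, 0, 4]


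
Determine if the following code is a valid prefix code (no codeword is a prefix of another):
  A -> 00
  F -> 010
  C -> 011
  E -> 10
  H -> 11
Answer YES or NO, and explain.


Checking each pair (does one codeword prefix another?):
  A='00' vs F='010': no prefix
  A='00' vs C='011': no prefix
  A='00' vs E='10': no prefix
  A='00' vs H='11': no prefix
  F='010' vs A='00': no prefix
  F='010' vs C='011': no prefix
  F='010' vs E='10': no prefix
  F='010' vs H='11': no prefix
  C='011' vs A='00': no prefix
  C='011' vs F='010': no prefix
  C='011' vs E='10': no prefix
  C='011' vs H='11': no prefix
  E='10' vs A='00': no prefix
  E='10' vs F='010': no prefix
  E='10' vs C='011': no prefix
  E='10' vs H='11': no prefix
  H='11' vs A='00': no prefix
  H='11' vs F='010': no prefix
  H='11' vs C='011': no prefix
  H='11' vs E='10': no prefix
No violation found over all pairs.

YES -- this is a valid prefix code. No codeword is a prefix of any other codeword.


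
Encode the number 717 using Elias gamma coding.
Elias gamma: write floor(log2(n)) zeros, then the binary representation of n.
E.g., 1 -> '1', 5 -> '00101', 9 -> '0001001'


num_bits = floor(log2(717)) + 1 = 10
leading_zeros = num_bits - 1 = 9
binary(717) = 1011001101

Elias gamma(717) = '000000000' + '1011001101' = 0000000001011001101 (19 bits)


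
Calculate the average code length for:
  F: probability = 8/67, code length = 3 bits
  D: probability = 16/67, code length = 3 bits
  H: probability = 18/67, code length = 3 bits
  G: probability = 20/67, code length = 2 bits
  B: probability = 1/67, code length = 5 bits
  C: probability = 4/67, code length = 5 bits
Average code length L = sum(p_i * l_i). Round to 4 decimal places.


Weighted contributions p_i * l_i:
  F: (8/67) * 3 = 24/67
  D: (16/67) * 3 = 48/67
  H: (18/67) * 3 = 54/67
  G: (20/67) * 2 = 40/67
  B: (1/67) * 5 = 5/67
  C: (4/67) * 5 = 20/67
Sum = (24 + 48 + 54 + 40 + 5 + 20)/67 = 191/67

L = 191/67 = 2.8507 bits/symbol


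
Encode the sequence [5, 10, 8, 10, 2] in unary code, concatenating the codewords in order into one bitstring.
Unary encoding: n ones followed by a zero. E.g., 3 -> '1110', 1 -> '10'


Encode each number as n ones followed by a terminating 0:
  5 -> 111110 (6 bits)
  10 -> 11111111110 (11 bits)
  8 -> 111111110 (9 bits)
  10 -> 11111111110 (11 bits)
  2 -> 110 (3 bits)
Total length = 6 + 11 + 9 + 11 + 3 = 40 bits.

Unary([5, 10, 8, 10, 2]) = 1111101111111111011111111011111111110110 (40 bits)


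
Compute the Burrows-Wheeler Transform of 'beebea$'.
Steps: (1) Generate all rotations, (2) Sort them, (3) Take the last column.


Rotations (sorted):
  0: $beebea -> last char: a
  1: a$beebe -> last char: e
  2: bea$bee -> last char: e
  3: beebea$ -> last char: $
  4: ea$beeb -> last char: b
  5: ebea$be -> last char: e
  6: eebea$b -> last char: b


BWT = aee$beb


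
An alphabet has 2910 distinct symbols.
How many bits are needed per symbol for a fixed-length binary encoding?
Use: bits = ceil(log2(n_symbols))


log2(2910) = 11.5068
Bracket: 2^11 = 2048 < 2910 <= 2^12 = 4096
So ceil(log2(2910)) = 12

bits = ceil(log2(2910)) = ceil(11.5068) = 12 bits


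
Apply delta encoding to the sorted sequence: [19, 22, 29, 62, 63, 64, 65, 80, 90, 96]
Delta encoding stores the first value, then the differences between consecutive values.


First value: 19
Deltas:
  22 - 19 = 3
  29 - 22 = 7
  62 - 29 = 33
  63 - 62 = 1
  64 - 63 = 1
  65 - 64 = 1
  80 - 65 = 15
  90 - 80 = 10
  96 - 90 = 6


Delta encoded: [19, 3, 7, 33, 1, 1, 1, 15, 10, 6]


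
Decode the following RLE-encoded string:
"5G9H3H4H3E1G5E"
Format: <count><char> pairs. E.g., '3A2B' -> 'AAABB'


Expanding each <count><char> pair:
  5G -> 'GGGGG'
  9H -> 'HHHHHHHHH'
  3H -> 'HHH'
  4H -> 'HHHH'
  3E -> 'EEE'
  1G -> 'G'
  5E -> 'EEEEE'

Decoded = GGGGGHHHHHHHHHHHHHHHHEEEGEEEEE


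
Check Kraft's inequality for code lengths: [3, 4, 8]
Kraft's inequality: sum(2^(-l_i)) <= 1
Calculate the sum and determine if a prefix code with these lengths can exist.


Sum = 2^(-3) + 2^(-4) + 2^(-8)
    = 0.125 + 0.0625 + 0.00390625
    = 49/256 = 0.19140625
Since 0.19140625 <= 1, Kraft's inequality IS satisfied.
A prefix code with these lengths CAN exist.

Kraft sum = 0.19140625. Satisfied.


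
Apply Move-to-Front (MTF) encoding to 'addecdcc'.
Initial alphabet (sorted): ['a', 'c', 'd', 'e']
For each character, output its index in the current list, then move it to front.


MTF encoding:
'a': index 0 in ['a', 'c', 'd', 'e'] -> ['a', 'c', 'd', 'e']
'd': index 2 in ['a', 'c', 'd', 'e'] -> ['d', 'a', 'c', 'e']
'd': index 0 in ['d', 'a', 'c', 'e'] -> ['d', 'a', 'c', 'e']
'e': index 3 in ['d', 'a', 'c', 'e'] -> ['e', 'd', 'a', 'c']
'c': index 3 in ['e', 'd', 'a', 'c'] -> ['c', 'e', 'd', 'a']
'd': index 2 in ['c', 'e', 'd', 'a'] -> ['d', 'c', 'e', 'a']
'c': index 1 in ['d', 'c', 'e', 'a'] -> ['c', 'd', 'e', 'a']
'c': index 0 in ['c', 'd', 'e', 'a'] -> ['c', 'd', 'e', 'a']


Output: [0, 2, 0, 3, 3, 2, 1, 0]


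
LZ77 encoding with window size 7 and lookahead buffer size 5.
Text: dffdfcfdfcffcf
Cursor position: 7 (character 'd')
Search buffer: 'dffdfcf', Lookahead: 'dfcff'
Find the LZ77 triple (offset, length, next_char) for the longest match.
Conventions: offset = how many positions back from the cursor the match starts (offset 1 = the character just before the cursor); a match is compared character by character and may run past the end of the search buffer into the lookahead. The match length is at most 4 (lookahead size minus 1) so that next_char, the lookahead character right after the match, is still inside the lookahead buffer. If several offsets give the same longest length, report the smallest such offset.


Try each offset into the search buffer:
  offset=1 (pos 6, char 'f'): match length 0
  offset=2 (pos 5, char 'c'): match length 0
  offset=3 (pos 4, char 'f'): match length 0
  offset=4 (pos 3, char 'd'): match length 4
  offset=5 (pos 2, char 'f'): match length 0
  offset=6 (pos 1, char 'f'): match length 0
  offset=7 (pos 0, char 'd'): match length 2
Longest match has length 4 at offset 4.
next_char = character at position 7 + 4 = 11 -> 'f'

Best match: offset=4, length=4 (matching 'dfcf' starting at position 3)
LZ77 triple: (4, 4, 'f')


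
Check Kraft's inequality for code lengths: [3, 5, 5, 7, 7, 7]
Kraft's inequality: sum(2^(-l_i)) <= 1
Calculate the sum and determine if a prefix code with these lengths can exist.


Sum = 2^(-3) + 2^(-5) + 2^(-5) + 2^(-7) + 2^(-7) + 2^(-7)
    = 0.125 + 0.03125 + 0.03125 + 0.0078125 + 0.0078125 + 0.0078125
    = 27/128 = 0.2109375
Since 0.2109375 <= 1, Kraft's inequality IS satisfied.
A prefix code with these lengths CAN exist.

Kraft sum = 0.2109375. Satisfied.


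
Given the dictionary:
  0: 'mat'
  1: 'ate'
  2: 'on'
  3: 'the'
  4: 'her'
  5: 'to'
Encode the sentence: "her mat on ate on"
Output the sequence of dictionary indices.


Look up each word in the dictionary:
  'her' -> 4
  'mat' -> 0
  'on' -> 2
  'ate' -> 1
  'on' -> 2

Encoded: [4, 0, 2, 1, 2]


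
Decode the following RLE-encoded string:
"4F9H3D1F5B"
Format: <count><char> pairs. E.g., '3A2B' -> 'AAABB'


Expanding each <count><char> pair:
  4F -> 'FFFF'
  9H -> 'HHHHHHHHH'
  3D -> 'DDD'
  1F -> 'F'
  5B -> 'BBBBB'

Decoded = FFFFHHHHHHHHHDDDFBBBBB


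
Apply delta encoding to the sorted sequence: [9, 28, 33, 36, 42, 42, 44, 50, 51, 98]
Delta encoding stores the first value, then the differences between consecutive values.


First value: 9
Deltas:
  28 - 9 = 19
  33 - 28 = 5
  36 - 33 = 3
  42 - 36 = 6
  42 - 42 = 0
  44 - 42 = 2
  50 - 44 = 6
  51 - 50 = 1
  98 - 51 = 47


Delta encoded: [9, 19, 5, 3, 6, 0, 2, 6, 1, 47]


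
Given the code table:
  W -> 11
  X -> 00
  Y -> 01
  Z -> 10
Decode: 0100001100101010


Decoding:
01 -> Y
00 -> X
00 -> X
11 -> W
00 -> X
10 -> Z
10 -> Z
10 -> Z


Result: YXXWXZZZ


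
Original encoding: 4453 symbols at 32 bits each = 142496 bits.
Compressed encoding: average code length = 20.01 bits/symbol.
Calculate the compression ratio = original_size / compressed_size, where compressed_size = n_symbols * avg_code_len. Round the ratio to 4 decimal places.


original_size = n_symbols * orig_bits = 4453 * 32 = 142496 bits
compressed_size = n_symbols * avg_code_len = 4453 * 20.01 = 89104.53 bits
ratio = original_size / compressed_size = 142496 / 89104.53 = 1.5992

Compression ratio = 1.5992


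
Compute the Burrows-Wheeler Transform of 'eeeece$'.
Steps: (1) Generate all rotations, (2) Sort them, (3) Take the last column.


Rotations (sorted):
  0: $eeeece -> last char: e
  1: ce$eeee -> last char: e
  2: e$eeeec -> last char: c
  3: ece$eee -> last char: e
  4: eece$ee -> last char: e
  5: eeece$e -> last char: e
  6: eeeece$ -> last char: $


BWT = eeceee$


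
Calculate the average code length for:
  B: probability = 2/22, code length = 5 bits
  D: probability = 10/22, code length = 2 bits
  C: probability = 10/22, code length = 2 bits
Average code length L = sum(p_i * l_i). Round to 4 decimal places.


Weighted contributions p_i * l_i:
  B: (2/22) * 5 = 10/22
  D: (10/22) * 2 = 20/22
  C: (10/22) * 2 = 20/22
Sum = (10 + 20 + 20)/22 = 50/22

L = 50/22 = 2.2727 bits/symbol


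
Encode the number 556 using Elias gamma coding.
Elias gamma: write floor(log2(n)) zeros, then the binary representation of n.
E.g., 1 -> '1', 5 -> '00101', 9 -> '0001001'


num_bits = floor(log2(556)) + 1 = 10
leading_zeros = num_bits - 1 = 9
binary(556) = 1000101100

Elias gamma(556) = '000000000' + '1000101100' = 0000000001000101100 (19 bits)


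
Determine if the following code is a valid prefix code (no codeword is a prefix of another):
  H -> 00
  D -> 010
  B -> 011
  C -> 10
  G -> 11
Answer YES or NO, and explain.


Checking each pair (does one codeword prefix another?):
  H='00' vs D='010': no prefix
  H='00' vs B='011': no prefix
  H='00' vs C='10': no prefix
  H='00' vs G='11': no prefix
  D='010' vs H='00': no prefix
  D='010' vs B='011': no prefix
  D='010' vs C='10': no prefix
  D='010' vs G='11': no prefix
  B='011' vs H='00': no prefix
  B='011' vs D='010': no prefix
  B='011' vs C='10': no prefix
  B='011' vs G='11': no prefix
  C='10' vs H='00': no prefix
  C='10' vs D='010': no prefix
  C='10' vs B='011': no prefix
  C='10' vs G='11': no prefix
  G='11' vs H='00': no prefix
  G='11' vs D='010': no prefix
  G='11' vs B='011': no prefix
  G='11' vs C='10': no prefix
No violation found over all pairs.

YES -- this is a valid prefix code. No codeword is a prefix of any other codeword.


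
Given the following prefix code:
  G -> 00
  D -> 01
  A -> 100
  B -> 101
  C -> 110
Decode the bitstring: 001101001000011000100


Decoding step by step:
Bits 00 -> G
Bits 110 -> C
Bits 100 -> A
Bits 100 -> A
Bits 00 -> G
Bits 110 -> C
Bits 00 -> G
Bits 100 -> A


Decoded message: GCAAGCGA


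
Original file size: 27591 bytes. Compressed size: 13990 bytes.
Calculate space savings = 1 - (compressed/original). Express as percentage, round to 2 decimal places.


ratio = compressed/original = 13990/27591 = 0.507049
savings = 1 - ratio = 1 - 0.507049 = 0.492951
as a percentage: 0.492951 * 100 = 49.3%

Space savings = 1 - 13990/27591 = 49.3%


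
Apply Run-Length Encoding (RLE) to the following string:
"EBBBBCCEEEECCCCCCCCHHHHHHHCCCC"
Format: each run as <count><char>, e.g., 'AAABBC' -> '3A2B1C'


Scanning runs left to right:
  i=0: run of 'E' x 1 -> '1E'
  i=1: run of 'B' x 4 -> '4B'
  i=5: run of 'C' x 2 -> '2C'
  i=7: run of 'E' x 4 -> '4E'
  i=11: run of 'C' x 8 -> '8C'
  i=19: run of 'H' x 7 -> '7H'
  i=26: run of 'C' x 4 -> '4C'

RLE = 1E4B2C4E8C7H4C


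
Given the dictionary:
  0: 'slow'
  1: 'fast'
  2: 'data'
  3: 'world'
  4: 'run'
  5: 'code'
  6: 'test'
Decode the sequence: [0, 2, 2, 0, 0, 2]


Look up each index in the dictionary:
  0 -> 'slow'
  2 -> 'data'
  2 -> 'data'
  0 -> 'slow'
  0 -> 'slow'
  2 -> 'data'

Decoded: "slow data data slow slow data"


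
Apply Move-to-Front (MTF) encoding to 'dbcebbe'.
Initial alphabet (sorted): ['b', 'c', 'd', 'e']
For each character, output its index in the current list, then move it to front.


MTF encoding:
'd': index 2 in ['b', 'c', 'd', 'e'] -> ['d', 'b', 'c', 'e']
'b': index 1 in ['d', 'b', 'c', 'e'] -> ['b', 'd', 'c', 'e']
'c': index 2 in ['b', 'd', 'c', 'e'] -> ['c', 'b', 'd', 'e']
'e': index 3 in ['c', 'b', 'd', 'e'] -> ['e', 'c', 'b', 'd']
'b': index 2 in ['e', 'c', 'b', 'd'] -> ['b', 'e', 'c', 'd']
'b': index 0 in ['b', 'e', 'c', 'd'] -> ['b', 'e', 'c', 'd']
'e': index 1 in ['b', 'e', 'c', 'd'] -> ['e', 'b', 'c', 'd']


Output: [2, 1, 2, 3, 2, 0, 1]


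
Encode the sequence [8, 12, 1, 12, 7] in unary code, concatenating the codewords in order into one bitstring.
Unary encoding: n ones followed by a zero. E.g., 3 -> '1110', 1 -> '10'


Encode each number as n ones followed by a terminating 0:
  8 -> 111111110 (9 bits)
  12 -> 1111111111110 (13 bits)
  1 -> 10 (2 bits)
  12 -> 1111111111110 (13 bits)
  7 -> 11111110 (8 bits)
Total length = 9 + 13 + 2 + 13 + 8 = 45 bits.

Unary([8, 12, 1, 12, 7]) = 111111110111111111111010111111111111011111110 (45 bits)


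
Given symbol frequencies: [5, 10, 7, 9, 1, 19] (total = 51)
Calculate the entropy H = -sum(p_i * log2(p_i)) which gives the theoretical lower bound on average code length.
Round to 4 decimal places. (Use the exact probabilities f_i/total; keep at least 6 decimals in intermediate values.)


Per-symbol terms -p_i * log2(p_i) with p_i = f_i/51:
  p = 5/51 = 0.098039: log2(p) = -3.350497, -p*log2(p) = 0.328480
  p = 10/51 = 0.196078: log2(p) = -2.350497, -p*log2(p) = 0.460882
  p = 7/51 = 0.137255: log2(p) = -2.865070, -p*log2(p) = 0.393245
  p = 9/51 = 0.176471: log2(p) = -2.502500, -p*log2(p) = 0.441618
  p = 1/51 = 0.019608: log2(p) = -5.672425, -p*log2(p) = 0.111224
  p = 19/51 = 0.372549: log2(p) = -1.424498, -p*log2(p) = 0.530695
H = 0.328480 + 0.460882 + 0.393245 + 0.441618 + 0.111224 + 0.530695 = 2.266144

H = 2.2661 bits/symbol


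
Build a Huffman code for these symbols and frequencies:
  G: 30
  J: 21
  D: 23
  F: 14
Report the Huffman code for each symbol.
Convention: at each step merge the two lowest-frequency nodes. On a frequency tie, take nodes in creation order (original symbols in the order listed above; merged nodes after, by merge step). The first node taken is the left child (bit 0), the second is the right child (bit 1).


Huffman tree construction:
Step 1: Merge F(14) + J(21) = 35
Step 2: Merge D(23) + G(30) = 53
Step 3: Merge (F+J)(35) + (D+G)(53) = 88
Read each symbol's code off the tree from the root (left child = 0, right child = 1).

Codes:
  G: 11 (length 2)
  J: 01 (length 2)
  D: 10 (length 2)
  F: 00 (length 2)
Average code length: 176/88 = 2.0000 bits/symbol


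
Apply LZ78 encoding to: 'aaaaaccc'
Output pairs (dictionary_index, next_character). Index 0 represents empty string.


LZ78 encoding steps:
Dictionary: {0: ''}
Step 1: w='' (idx 0), next='a' -> output (0, 'a'), add 'a' as idx 1
Step 2: w='a' (idx 1), next='a' -> output (1, 'a'), add 'aa' as idx 2
Step 3: w='aa' (idx 2), next='c' -> output (2, 'c'), add 'aac' as idx 3
Step 4: w='' (idx 0), next='c' -> output (0, 'c'), add 'c' as idx 4
Step 5: w='c' (idx 4), end of input -> output (4, '')


Encoded: [(0, 'a'), (1, 'a'), (2, 'c'), (0, 'c'), (4, '')]


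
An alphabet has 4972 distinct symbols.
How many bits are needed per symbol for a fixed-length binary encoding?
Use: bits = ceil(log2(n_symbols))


log2(4972) = 12.2796
Bracket: 2^12 = 4096 < 4972 <= 2^13 = 8192
So ceil(log2(4972)) = 13

bits = ceil(log2(4972)) = ceil(12.2796) = 13 bits


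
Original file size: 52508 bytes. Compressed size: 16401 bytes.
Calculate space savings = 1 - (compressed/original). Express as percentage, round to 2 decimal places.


ratio = compressed/original = 16401/52508 = 0.312352
savings = 1 - ratio = 1 - 0.312352 = 0.687648
as a percentage: 0.687648 * 100 = 68.76%

Space savings = 1 - 16401/52508 = 68.76%


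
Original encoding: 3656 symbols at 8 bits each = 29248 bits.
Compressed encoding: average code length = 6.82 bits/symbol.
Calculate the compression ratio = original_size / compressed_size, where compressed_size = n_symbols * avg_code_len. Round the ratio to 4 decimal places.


original_size = n_symbols * orig_bits = 3656 * 8 = 29248 bits
compressed_size = n_symbols * avg_code_len = 3656 * 6.82 = 24933.92 bits
ratio = original_size / compressed_size = 29248 / 24933.92 = 1.173

Compression ratio = 1.173


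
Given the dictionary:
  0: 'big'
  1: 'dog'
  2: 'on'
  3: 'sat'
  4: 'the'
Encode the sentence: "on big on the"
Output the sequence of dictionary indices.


Look up each word in the dictionary:
  'on' -> 2
  'big' -> 0
  'on' -> 2
  'the' -> 4

Encoded: [2, 0, 2, 4]


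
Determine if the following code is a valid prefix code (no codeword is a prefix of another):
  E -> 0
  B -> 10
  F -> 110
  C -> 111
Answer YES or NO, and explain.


Checking each pair (does one codeword prefix another?):
  E='0' vs B='10': no prefix
  E='0' vs F='110': no prefix
  E='0' vs C='111': no prefix
  B='10' vs E='0': no prefix
  B='10' vs F='110': no prefix
  B='10' vs C='111': no prefix
  F='110' vs E='0': no prefix
  F='110' vs B='10': no prefix
  F='110' vs C='111': no prefix
  C='111' vs E='0': no prefix
  C='111' vs B='10': no prefix
  C='111' vs F='110': no prefix
No violation found over all pairs.

YES -- this is a valid prefix code. No codeword is a prefix of any other codeword.


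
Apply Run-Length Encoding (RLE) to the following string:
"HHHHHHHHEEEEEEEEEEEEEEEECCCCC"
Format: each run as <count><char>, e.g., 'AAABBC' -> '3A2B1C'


Scanning runs left to right:
  i=0: run of 'H' x 8 -> '8H'
  i=8: run of 'E' x 16 -> '16E'
  i=24: run of 'C' x 5 -> '5C'

RLE = 8H16E5C


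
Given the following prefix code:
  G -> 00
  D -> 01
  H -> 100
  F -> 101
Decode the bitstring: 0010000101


Decoding step by step:
Bits 00 -> G
Bits 100 -> H
Bits 00 -> G
Bits 101 -> F


Decoded message: GHGF


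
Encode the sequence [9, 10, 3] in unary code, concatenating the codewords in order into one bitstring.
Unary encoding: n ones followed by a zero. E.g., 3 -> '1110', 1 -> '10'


Encode each number as n ones followed by a terminating 0:
  9 -> 1111111110 (10 bits)
  10 -> 11111111110 (11 bits)
  3 -> 1110 (4 bits)
Total length = 10 + 11 + 4 = 25 bits.

Unary([9, 10, 3]) = 1111111110111111111101110 (25 bits)


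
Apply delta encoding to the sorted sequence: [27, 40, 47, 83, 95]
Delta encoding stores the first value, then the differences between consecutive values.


First value: 27
Deltas:
  40 - 27 = 13
  47 - 40 = 7
  83 - 47 = 36
  95 - 83 = 12


Delta encoded: [27, 13, 7, 36, 12]


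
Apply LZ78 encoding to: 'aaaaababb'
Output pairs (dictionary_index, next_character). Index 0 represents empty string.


LZ78 encoding steps:
Dictionary: {0: ''}
Step 1: w='' (idx 0), next='a' -> output (0, 'a'), add 'a' as idx 1
Step 2: w='a' (idx 1), next='a' -> output (1, 'a'), add 'aa' as idx 2
Step 3: w='aa' (idx 2), next='b' -> output (2, 'b'), add 'aab' as idx 3
Step 4: w='a' (idx 1), next='b' -> output (1, 'b'), add 'ab' as idx 4
Step 5: w='' (idx 0), next='b' -> output (0, 'b'), add 'b' as idx 5


Encoded: [(0, 'a'), (1, 'a'), (2, 'b'), (1, 'b'), (0, 'b')]
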